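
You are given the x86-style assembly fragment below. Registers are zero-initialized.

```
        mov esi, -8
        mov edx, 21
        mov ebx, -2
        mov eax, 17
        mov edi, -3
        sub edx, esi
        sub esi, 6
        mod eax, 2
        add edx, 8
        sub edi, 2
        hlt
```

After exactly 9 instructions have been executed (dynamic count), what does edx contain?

37

mov esi, -8 → esi=-8
mov edx, 21 → edx=21
mov ebx, -2 → ebx=-2
mov eax, 17 → eax=17
mov edi, -3 → edi=-3
sub edx, esi → edx=21-(-8)=29
sub esi, 6 → esi=(-8)-6=-14
mod eax, 2 → eax=17%2=1
add edx, 8 → edx=29+8=37
After step 9: edx = 37.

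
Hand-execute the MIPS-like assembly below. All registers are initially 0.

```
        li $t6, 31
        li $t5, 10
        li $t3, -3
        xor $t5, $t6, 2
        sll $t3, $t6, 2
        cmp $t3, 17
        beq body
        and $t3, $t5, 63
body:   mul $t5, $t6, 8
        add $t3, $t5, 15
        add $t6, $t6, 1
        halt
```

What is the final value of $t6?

32

li $t6, 31 → $t6=31
li $t5, 10 → $t5=10
li $t3, -3 → $t3=-3
xor $t5, $t6, 2 → $t5=31^2=29
sll $t3, $t6, 2 → $t3=31<<2=124
cmp $t3, 17  (cmp 124,17)
beq body: not taken
and $t3, $t5, 63 → $t3=29&63=29
mul $t5, $t6, 8 → $t5=31*8=248
add $t3, $t5, 15 → $t3=248+15=263
add $t6, $t6, 1 → $t6=31+1=32
halt.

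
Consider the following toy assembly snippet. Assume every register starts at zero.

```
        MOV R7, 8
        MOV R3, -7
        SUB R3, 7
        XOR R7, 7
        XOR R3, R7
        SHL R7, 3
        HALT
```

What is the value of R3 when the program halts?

-3

MOV R7, 8 → R7=8
MOV R3, -7 → R3=-7
SUB R3, 7 → R3=(-7)-7=-14
XOR R7, 7 → R7=8^7=15
XOR R3, R7 → R3=(-14)^15=-3
SHL R7, 3 → R7=15<<3=120
halt.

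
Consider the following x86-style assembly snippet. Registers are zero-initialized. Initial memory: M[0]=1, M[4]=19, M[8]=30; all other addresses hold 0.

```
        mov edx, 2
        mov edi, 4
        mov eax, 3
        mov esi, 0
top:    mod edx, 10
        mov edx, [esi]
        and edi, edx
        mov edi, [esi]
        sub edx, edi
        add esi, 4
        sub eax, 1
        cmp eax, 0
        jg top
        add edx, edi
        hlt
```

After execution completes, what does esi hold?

after mov edx, 2: edx=2
after mov edi, 4: edi=4
after mov eax, 3: eax=3
after mov esi, 0: esi=0
after mod edx, 10: edx=2%10=2
after mov edx, [esi]: edx=M[0]=1
after and edi, edx: edi=4&1=0
after mov edi, [esi]: edi=M[0]=1
after sub edx, edi: edx=1-1=0
after add esi, 4: esi=0+4=4
after sub eax, 1: eax=3-1=2
cmp eax, 0  (cmp 2,0)
jg top: taken
after mod edx, 10: edx=0%10=0
after mov edx, [esi]: edx=M[4]=19
after and edi, edx: edi=1&19=1
after mov edi, [esi]: edi=M[4]=19
after sub edx, edi: edx=19-19=0
after add esi, 4: esi=4+4=8
after sub eax, 1: eax=2-1=1
cmp eax, 0  (cmp 1,0)
jg top: taken
after mod edx, 10: edx=0%10=0
after mov edx, [esi]: edx=M[8]=30
after and edi, edx: edi=19&30=18
after mov edi, [esi]: edi=M[8]=30
after sub edx, edi: edx=30-30=0
after add esi, 4: esi=8+4=12
after sub eax, 1: eax=1-1=0
cmp eax, 0  (cmp 0,0)
jg top: not taken
after add edx, edi: edx=0+30=30
halt.

12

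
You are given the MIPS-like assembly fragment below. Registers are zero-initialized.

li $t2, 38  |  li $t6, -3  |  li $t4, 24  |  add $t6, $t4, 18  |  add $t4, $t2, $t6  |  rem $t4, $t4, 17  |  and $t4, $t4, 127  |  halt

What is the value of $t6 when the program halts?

$t2=38
$t6=-3
$t4=24
$t6=24+18=42
$t4=38+42=80
$t4=80%17=12
$t4=12&127=12
halt.

42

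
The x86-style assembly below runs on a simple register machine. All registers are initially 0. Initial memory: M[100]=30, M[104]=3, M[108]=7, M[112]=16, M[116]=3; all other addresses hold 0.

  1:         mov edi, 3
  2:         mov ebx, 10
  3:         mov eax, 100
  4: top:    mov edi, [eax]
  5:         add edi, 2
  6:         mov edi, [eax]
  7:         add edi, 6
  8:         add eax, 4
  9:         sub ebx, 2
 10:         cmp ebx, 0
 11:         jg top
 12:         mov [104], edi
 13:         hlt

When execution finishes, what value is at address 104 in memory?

9

mov edi, 3 → edi=3
mov ebx, 10 → ebx=10
mov eax, 100 → eax=100
mov edi, [eax] → edi=M[100]=30
add edi, 2 → edi=30+2=32
mov edi, [eax] → edi=M[100]=30
add edi, 6 → edi=30+6=36
add eax, 4 → eax=100+4=104
sub ebx, 2 → ebx=10-2=8
cmp ebx, 0  (cmp 8,0)
jg top: taken
mov edi, [eax] → edi=M[104]=3
add edi, 2 → edi=3+2=5
mov edi, [eax] → edi=M[104]=3
add edi, 6 → edi=3+6=9
add eax, 4 → eax=104+4=108
sub ebx, 2 → ebx=8-2=6
cmp ebx, 0  (cmp 6,0)
jg top: taken
mov edi, [eax] → edi=M[108]=7
add edi, 2 → edi=7+2=9
mov edi, [eax] → edi=M[108]=7
add edi, 6 → edi=7+6=13
add eax, 4 → eax=108+4=112
sub ebx, 2 → ebx=6-2=4
cmp ebx, 0  (cmp 4,0)
jg top: taken
mov edi, [eax] → edi=M[112]=16
add edi, 2 → edi=16+2=18
mov edi, [eax] → edi=M[112]=16
add edi, 6 → edi=16+6=22
add eax, 4 → eax=112+4=116
sub ebx, 2 → ebx=4-2=2
cmp ebx, 0  (cmp 2,0)
jg top: taken
mov edi, [eax] → edi=M[116]=3
add edi, 2 → edi=3+2=5
mov edi, [eax] → edi=M[116]=3
add edi, 6 → edi=3+6=9
add eax, 4 → eax=116+4=120
sub ebx, 2 → ebx=2-2=0
cmp ebx, 0  (cmp 0,0)
jg top: not taken
mov [104], edi → M[104]=9
halt.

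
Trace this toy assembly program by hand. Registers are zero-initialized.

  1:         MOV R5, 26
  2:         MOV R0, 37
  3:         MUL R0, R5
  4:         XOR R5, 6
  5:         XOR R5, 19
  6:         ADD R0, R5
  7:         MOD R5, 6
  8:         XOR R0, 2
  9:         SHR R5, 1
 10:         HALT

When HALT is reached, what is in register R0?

after MOV R5, 26: R5=26
after MOV R0, 37: R0=37
after MUL R0, R5: R0=37*26=962
after XOR R5, 6: R5=26^6=28
after XOR R5, 19: R5=28^19=15
after ADD R0, R5: R0=962+15=977
after MOD R5, 6: R5=15%6=3
after XOR R0, 2: R0=977^2=979
after SHR R5, 1: R5=3>>1=1
halt.

979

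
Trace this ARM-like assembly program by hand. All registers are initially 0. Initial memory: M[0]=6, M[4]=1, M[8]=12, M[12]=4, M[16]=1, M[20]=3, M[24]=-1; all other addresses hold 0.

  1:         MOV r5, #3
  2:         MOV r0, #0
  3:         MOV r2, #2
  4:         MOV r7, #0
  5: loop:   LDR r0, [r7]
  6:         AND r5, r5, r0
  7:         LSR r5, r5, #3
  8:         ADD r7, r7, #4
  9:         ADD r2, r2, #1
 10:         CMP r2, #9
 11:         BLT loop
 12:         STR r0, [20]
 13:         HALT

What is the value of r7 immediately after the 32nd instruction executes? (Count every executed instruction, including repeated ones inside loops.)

r5=3
r0=0
r2=2
r7=0
r0=M[0]=6
r5=3&6=2
r5=2>>3=0
r7=0+4=4
r2=2+1=3
CMP r2, #9  (cmp 3,9)
BLT loop: taken
r0=M[4]=1
r5=0&1=0
r5=0>>3=0
r7=4+4=8
r2=3+1=4
CMP r2, #9  (cmp 4,9)
BLT loop: taken
r0=M[8]=12
r5=0&12=0
r5=0>>3=0
r7=8+4=12
r2=4+1=5
CMP r2, #9  (cmp 5,9)
BLT loop: taken
r0=M[12]=4
r5=0&4=0
r5=0>>3=0
r7=12+4=16
r2=5+1=6
CMP r2, #9  (cmp 6,9)
BLT loop: taken
After step 32: r7 = 16.

16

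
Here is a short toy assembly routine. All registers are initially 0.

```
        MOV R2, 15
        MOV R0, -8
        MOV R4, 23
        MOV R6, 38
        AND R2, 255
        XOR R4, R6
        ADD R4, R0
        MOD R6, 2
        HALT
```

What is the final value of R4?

41

MOV R2, 15 → R2=15
MOV R0, -8 → R0=-8
MOV R4, 23 → R4=23
MOV R6, 38 → R6=38
AND R2, 255 → R2=15&255=15
XOR R4, R6 → R4=23^38=49
ADD R4, R0 → R4=49+(-8)=41
MOD R6, 2 → R6=38%2=0
halt.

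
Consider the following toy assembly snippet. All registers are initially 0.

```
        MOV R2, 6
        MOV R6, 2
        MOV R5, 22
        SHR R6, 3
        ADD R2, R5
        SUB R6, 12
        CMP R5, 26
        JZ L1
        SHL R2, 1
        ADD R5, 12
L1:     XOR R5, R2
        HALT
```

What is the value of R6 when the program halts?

MOV R2, 6 → R2=6
MOV R6, 2 → R6=2
MOV R5, 22 → R5=22
SHR R6, 3 → R6=2>>3=0
ADD R2, R5 → R2=6+22=28
SUB R6, 12 → R6=0-12=-12
CMP R5, 26  (cmp 22,26)
JZ L1: not taken
SHL R2, 1 → R2=28<<1=56
ADD R5, 12 → R5=22+12=34
XOR R5, R2 → R5=34^56=26
halt.

-12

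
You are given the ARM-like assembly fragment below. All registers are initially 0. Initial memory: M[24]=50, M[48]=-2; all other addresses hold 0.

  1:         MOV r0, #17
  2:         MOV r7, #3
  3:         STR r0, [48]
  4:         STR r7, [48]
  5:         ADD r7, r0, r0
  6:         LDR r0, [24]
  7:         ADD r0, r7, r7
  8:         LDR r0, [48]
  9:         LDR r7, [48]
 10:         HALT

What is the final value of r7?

after MOV r0, #17: r0=17
after MOV r7, #3: r7=3
STR r0, [48] → M[48]=17
STR r7, [48] → M[48]=3
after ADD r7, r0, r0: r7=17+17=34
after LDR r0, [24]: r0=M[24]=50
after ADD r0, r7, r7: r0=34+34=68
after LDR r0, [48]: r0=M[48]=3
after LDR r7, [48]: r7=M[48]=3
halt.

3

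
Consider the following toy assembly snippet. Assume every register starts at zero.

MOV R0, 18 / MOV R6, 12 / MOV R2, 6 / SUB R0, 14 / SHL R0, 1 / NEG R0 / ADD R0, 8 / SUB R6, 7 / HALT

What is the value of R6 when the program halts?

5

R0=18
R6=12
R2=6
R0=18-14=4
R0=4<<1=8
R0=-(8)=-8
R0=(-8)+8=0
R6=12-7=5
halt.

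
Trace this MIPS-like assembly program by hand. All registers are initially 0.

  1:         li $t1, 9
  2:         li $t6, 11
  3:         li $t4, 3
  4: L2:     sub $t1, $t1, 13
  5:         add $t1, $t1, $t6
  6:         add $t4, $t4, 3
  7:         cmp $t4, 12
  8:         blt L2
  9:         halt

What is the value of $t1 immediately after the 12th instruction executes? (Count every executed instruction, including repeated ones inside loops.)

after li $t1, 9: $t1=9
after li $t6, 11: $t6=11
after li $t4, 3: $t4=3
after sub $t1, $t1, 13: $t1=9-13=-4
after add $t1, $t1, $t6: $t1=(-4)+11=7
after add $t4, $t4, 3: $t4=3+3=6
cmp $t4, 12  (cmp 6,12)
blt L2: taken
after sub $t1, $t1, 13: $t1=7-13=-6
after add $t1, $t1, $t6: $t1=(-6)+11=5
after add $t4, $t4, 3: $t4=6+3=9
cmp $t4, 12  (cmp 9,12)
After step 12: $t1 = 5.

5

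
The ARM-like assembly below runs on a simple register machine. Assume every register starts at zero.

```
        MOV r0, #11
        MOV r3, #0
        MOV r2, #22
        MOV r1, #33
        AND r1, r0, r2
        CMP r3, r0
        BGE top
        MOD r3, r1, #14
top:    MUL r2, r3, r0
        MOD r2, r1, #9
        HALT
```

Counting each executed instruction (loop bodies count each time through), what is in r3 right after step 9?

2

MOV r0, #11 → r0=11
MOV r3, #0 → r3=0
MOV r2, #22 → r2=22
MOV r1, #33 → r1=33
AND r1, r0, r2 → r1=11&22=2
CMP r3, r0  (cmp 0,11)
BGE top: not taken
MOD r3, r1, #14 → r3=2%14=2
MUL r2, r3, r0 → r2=2*11=22
After step 9: r3 = 2.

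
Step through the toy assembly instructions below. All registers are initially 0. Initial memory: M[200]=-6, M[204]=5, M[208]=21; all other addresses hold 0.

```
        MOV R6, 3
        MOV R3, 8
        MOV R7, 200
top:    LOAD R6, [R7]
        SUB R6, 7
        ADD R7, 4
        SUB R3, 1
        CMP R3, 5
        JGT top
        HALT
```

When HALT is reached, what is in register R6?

14

MOV R6, 3 → R6=3
MOV R3, 8 → R3=8
MOV R7, 200 → R7=200
LOAD R6, [R7] → R6=M[200]=-6
SUB R6, 7 → R6=(-6)-7=-13
ADD R7, 4 → R7=200+4=204
SUB R3, 1 → R3=8-1=7
CMP R3, 5  (cmp 7,5)
JGT top: taken
LOAD R6, [R7] → R6=M[204]=5
SUB R6, 7 → R6=5-7=-2
ADD R7, 4 → R7=204+4=208
SUB R3, 1 → R3=7-1=6
CMP R3, 5  (cmp 6,5)
JGT top: taken
LOAD R6, [R7] → R6=M[208]=21
SUB R6, 7 → R6=21-7=14
ADD R7, 4 → R7=208+4=212
SUB R3, 1 → R3=6-1=5
CMP R3, 5  (cmp 5,5)
JGT top: not taken
halt.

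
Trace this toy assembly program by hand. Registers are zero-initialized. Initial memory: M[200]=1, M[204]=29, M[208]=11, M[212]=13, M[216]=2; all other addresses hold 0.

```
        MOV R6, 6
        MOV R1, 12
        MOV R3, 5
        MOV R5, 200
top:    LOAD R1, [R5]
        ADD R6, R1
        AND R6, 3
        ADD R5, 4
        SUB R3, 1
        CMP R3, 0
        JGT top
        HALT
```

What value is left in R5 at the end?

after MOV R6, 6: R6=6
after MOV R1, 12: R1=12
after MOV R3, 5: R3=5
after MOV R5, 200: R5=200
after LOAD R1, [R5]: R1=M[200]=1
after ADD R6, R1: R6=6+1=7
after AND R6, 3: R6=7&3=3
after ADD R5, 4: R5=200+4=204
after SUB R3, 1: R3=5-1=4
CMP R3, 0  (cmp 4,0)
JGT top: taken
after LOAD R1, [R5]: R1=M[204]=29
after ADD R6, R1: R6=3+29=32
after AND R6, 3: R6=32&3=0
after ADD R5, 4: R5=204+4=208
after SUB R3, 1: R3=4-1=3
CMP R3, 0  (cmp 3,0)
JGT top: taken
after LOAD R1, [R5]: R1=M[208]=11
after ADD R6, R1: R6=0+11=11
after AND R6, 3: R6=11&3=3
after ADD R5, 4: R5=208+4=212
after SUB R3, 1: R3=3-1=2
CMP R3, 0  (cmp 2,0)
JGT top: taken
after LOAD R1, [R5]: R1=M[212]=13
after ADD R6, R1: R6=3+13=16
after AND R6, 3: R6=16&3=0
after ADD R5, 4: R5=212+4=216
after SUB R3, 1: R3=2-1=1
CMP R3, 0  (cmp 1,0)
JGT top: taken
after LOAD R1, [R5]: R1=M[216]=2
after ADD R6, R1: R6=0+2=2
after AND R6, 3: R6=2&3=2
after ADD R5, 4: R5=216+4=220
after SUB R3, 1: R3=1-1=0
CMP R3, 0  (cmp 0,0)
JGT top: not taken
halt.

220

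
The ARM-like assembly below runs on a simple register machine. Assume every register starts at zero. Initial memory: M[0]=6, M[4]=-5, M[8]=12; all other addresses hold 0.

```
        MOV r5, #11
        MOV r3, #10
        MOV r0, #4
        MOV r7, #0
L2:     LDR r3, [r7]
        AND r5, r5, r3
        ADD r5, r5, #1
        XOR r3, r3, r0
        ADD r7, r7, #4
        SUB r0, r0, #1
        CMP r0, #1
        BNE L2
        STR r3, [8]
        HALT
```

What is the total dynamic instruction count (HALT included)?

30

MOV r5, #11 → r5=11
MOV r3, #10 → r3=10
MOV r0, #4 → r0=4
MOV r7, #0 → r7=0
LDR r3, [r7] → r3=M[0]=6
AND r5, r5, r3 → r5=11&6=2
ADD r5, r5, #1 → r5=2+1=3
XOR r3, r3, r0 → r3=6^4=2
ADD r7, r7, #4 → r7=0+4=4
SUB r0, r0, #1 → r0=4-1=3
CMP r0, #1  (cmp 3,1)
BNE L2: taken
LDR r3, [r7] → r3=M[4]=-5
AND r5, r5, r3 → r5=3&(-5)=3
ADD r5, r5, #1 → r5=3+1=4
XOR r3, r3, r0 → r3=(-5)^3=-8
ADD r7, r7, #4 → r7=4+4=8
SUB r0, r0, #1 → r0=3-1=2
CMP r0, #1  (cmp 2,1)
BNE L2: taken
LDR r3, [r7] → r3=M[8]=12
AND r5, r5, r3 → r5=4&12=4
ADD r5, r5, #1 → r5=4+1=5
XOR r3, r3, r0 → r3=12^2=14
ADD r7, r7, #4 → r7=8+4=12
SUB r0, r0, #1 → r0=2-1=1
CMP r0, #1  (cmp 1,1)
BNE L2: not taken
STR r3, [8] → M[8]=14
halt.
Total executed instructions: 30.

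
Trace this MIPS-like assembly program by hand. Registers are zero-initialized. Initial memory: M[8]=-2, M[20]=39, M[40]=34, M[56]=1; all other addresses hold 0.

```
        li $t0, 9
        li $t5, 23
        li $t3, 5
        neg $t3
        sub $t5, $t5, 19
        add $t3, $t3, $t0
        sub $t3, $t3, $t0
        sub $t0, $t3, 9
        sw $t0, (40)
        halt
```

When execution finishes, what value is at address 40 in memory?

-14

li $t0, 9 → $t0=9
li $t5, 23 → $t5=23
li $t3, 5 → $t3=5
neg $t3 → $t3=-(5)=-5
sub $t5, $t5, 19 → $t5=23-19=4
add $t3, $t3, $t0 → $t3=(-5)+9=4
sub $t3, $t3, $t0 → $t3=4-9=-5
sub $t0, $t3, 9 → $t0=(-5)-9=-14
sw $t0, (40) → M[40]=-14
halt.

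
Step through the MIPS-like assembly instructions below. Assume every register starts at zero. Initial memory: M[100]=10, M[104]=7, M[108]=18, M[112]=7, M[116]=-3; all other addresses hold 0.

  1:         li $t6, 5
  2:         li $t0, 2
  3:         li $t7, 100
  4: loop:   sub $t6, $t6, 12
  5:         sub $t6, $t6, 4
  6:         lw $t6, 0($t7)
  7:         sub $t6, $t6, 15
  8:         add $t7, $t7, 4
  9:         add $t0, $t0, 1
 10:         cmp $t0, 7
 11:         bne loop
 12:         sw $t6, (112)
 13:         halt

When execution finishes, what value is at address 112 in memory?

-18

after li $t6, 5: $t6=5
after li $t0, 2: $t0=2
after li $t7, 100: $t7=100
after sub $t6, $t6, 12: $t6=5-12=-7
after sub $t6, $t6, 4: $t6=(-7)-4=-11
after lw $t6, 0($t7): $t6=M[100]=10
after sub $t6, $t6, 15: $t6=10-15=-5
after add $t7, $t7, 4: $t7=100+4=104
after add $t0, $t0, 1: $t0=2+1=3
cmp $t0, 7  (cmp 3,7)
bne loop: taken
after sub $t6, $t6, 12: $t6=(-5)-12=-17
after sub $t6, $t6, 4: $t6=(-17)-4=-21
after lw $t6, 0($t7): $t6=M[104]=7
after sub $t6, $t6, 15: $t6=7-15=-8
after add $t7, $t7, 4: $t7=104+4=108
after add $t0, $t0, 1: $t0=3+1=4
cmp $t0, 7  (cmp 4,7)
bne loop: taken
after sub $t6, $t6, 12: $t6=(-8)-12=-20
after sub $t6, $t6, 4: $t6=(-20)-4=-24
after lw $t6, 0($t7): $t6=M[108]=18
after sub $t6, $t6, 15: $t6=18-15=3
after add $t7, $t7, 4: $t7=108+4=112
after add $t0, $t0, 1: $t0=4+1=5
cmp $t0, 7  (cmp 5,7)
bne loop: taken
after sub $t6, $t6, 12: $t6=3-12=-9
after sub $t6, $t6, 4: $t6=(-9)-4=-13
after lw $t6, 0($t7): $t6=M[112]=7
after sub $t6, $t6, 15: $t6=7-15=-8
after add $t7, $t7, 4: $t7=112+4=116
after add $t0, $t0, 1: $t0=5+1=6
cmp $t0, 7  (cmp 6,7)
bne loop: taken
after sub $t6, $t6, 12: $t6=(-8)-12=-20
after sub $t6, $t6, 4: $t6=(-20)-4=-24
after lw $t6, 0($t7): $t6=M[116]=-3
after sub $t6, $t6, 15: $t6=(-3)-15=-18
after add $t7, $t7, 4: $t7=116+4=120
after add $t0, $t0, 1: $t0=6+1=7
cmp $t0, 7  (cmp 7,7)
bne loop: not taken
sw $t6, (112) → M[112]=-18
halt.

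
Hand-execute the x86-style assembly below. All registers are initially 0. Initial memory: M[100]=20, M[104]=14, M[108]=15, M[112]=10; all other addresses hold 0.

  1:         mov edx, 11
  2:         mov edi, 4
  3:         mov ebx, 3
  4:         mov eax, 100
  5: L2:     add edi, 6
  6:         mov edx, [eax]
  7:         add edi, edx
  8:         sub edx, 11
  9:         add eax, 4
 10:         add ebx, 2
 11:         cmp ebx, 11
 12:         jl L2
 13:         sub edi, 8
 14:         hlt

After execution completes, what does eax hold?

edx=11
edi=4
ebx=3
eax=100
edi=4+6=10
edx=M[100]=20
edi=10+20=30
edx=20-11=9
eax=100+4=104
ebx=3+2=5
cmp ebx, 11  (cmp 5,11)
jl L2: taken
edi=30+6=36
edx=M[104]=14
edi=36+14=50
edx=14-11=3
eax=104+4=108
ebx=5+2=7
cmp ebx, 11  (cmp 7,11)
jl L2: taken
edi=50+6=56
edx=M[108]=15
edi=56+15=71
edx=15-11=4
eax=108+4=112
ebx=7+2=9
cmp ebx, 11  (cmp 9,11)
jl L2: taken
edi=71+6=77
edx=M[112]=10
edi=77+10=87
edx=10-11=-1
eax=112+4=116
ebx=9+2=11
cmp ebx, 11  (cmp 11,11)
jl L2: not taken
edi=87-8=79
halt.

116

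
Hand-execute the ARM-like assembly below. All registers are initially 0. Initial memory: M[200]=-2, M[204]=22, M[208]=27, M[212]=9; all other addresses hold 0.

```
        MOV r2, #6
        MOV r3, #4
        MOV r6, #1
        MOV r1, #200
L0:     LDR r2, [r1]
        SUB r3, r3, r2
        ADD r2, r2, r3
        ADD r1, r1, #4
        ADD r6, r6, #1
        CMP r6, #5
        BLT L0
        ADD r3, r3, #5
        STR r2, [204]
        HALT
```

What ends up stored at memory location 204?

-43

r2=6
r3=4
r6=1
r1=200
r2=M[200]=-2
r3=4-(-2)=6
r2=(-2)+6=4
r1=200+4=204
r6=1+1=2
CMP r6, #5  (cmp 2,5)
BLT L0: taken
r2=M[204]=22
r3=6-22=-16
r2=22+(-16)=6
r1=204+4=208
r6=2+1=3
CMP r6, #5  (cmp 3,5)
BLT L0: taken
r2=M[208]=27
r3=(-16)-27=-43
r2=27+(-43)=-16
r1=208+4=212
r6=3+1=4
CMP r6, #5  (cmp 4,5)
BLT L0: taken
r2=M[212]=9
r3=(-43)-9=-52
r2=9+(-52)=-43
r1=212+4=216
r6=4+1=5
CMP r6, #5  (cmp 5,5)
BLT L0: not taken
r3=(-52)+5=-47
STR r2, [204] → M[204]=-43
halt.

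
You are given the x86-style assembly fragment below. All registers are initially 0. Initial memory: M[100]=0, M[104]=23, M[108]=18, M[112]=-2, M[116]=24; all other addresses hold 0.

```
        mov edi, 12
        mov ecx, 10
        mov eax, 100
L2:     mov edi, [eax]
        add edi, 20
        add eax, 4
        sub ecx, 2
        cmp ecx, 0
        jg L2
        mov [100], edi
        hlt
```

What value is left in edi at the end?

44

after mov edi, 12: edi=12
after mov ecx, 10: ecx=10
after mov eax, 100: eax=100
after mov edi, [eax]: edi=M[100]=0
after add edi, 20: edi=0+20=20
after add eax, 4: eax=100+4=104
after sub ecx, 2: ecx=10-2=8
cmp ecx, 0  (cmp 8,0)
jg L2: taken
after mov edi, [eax]: edi=M[104]=23
after add edi, 20: edi=23+20=43
after add eax, 4: eax=104+4=108
after sub ecx, 2: ecx=8-2=6
cmp ecx, 0  (cmp 6,0)
jg L2: taken
after mov edi, [eax]: edi=M[108]=18
after add edi, 20: edi=18+20=38
after add eax, 4: eax=108+4=112
after sub ecx, 2: ecx=6-2=4
cmp ecx, 0  (cmp 4,0)
jg L2: taken
after mov edi, [eax]: edi=M[112]=-2
after add edi, 20: edi=(-2)+20=18
after add eax, 4: eax=112+4=116
after sub ecx, 2: ecx=4-2=2
cmp ecx, 0  (cmp 2,0)
jg L2: taken
after mov edi, [eax]: edi=M[116]=24
after add edi, 20: edi=24+20=44
after add eax, 4: eax=116+4=120
after sub ecx, 2: ecx=2-2=0
cmp ecx, 0  (cmp 0,0)
jg L2: not taken
mov [100], edi → M[100]=44
halt.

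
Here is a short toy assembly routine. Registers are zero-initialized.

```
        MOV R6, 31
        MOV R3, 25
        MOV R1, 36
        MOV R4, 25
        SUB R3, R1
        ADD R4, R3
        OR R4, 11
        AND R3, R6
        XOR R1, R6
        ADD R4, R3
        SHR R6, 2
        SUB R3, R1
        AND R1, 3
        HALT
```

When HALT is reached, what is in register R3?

R6=31
R3=25
R1=36
R4=25
R3=25-36=-11
R4=25+(-11)=14
R4=14|11=15
R3=(-11)&31=21
R1=36^31=59
R4=15+21=36
R6=31>>2=7
R3=21-59=-38
R1=59&3=3
halt.

-38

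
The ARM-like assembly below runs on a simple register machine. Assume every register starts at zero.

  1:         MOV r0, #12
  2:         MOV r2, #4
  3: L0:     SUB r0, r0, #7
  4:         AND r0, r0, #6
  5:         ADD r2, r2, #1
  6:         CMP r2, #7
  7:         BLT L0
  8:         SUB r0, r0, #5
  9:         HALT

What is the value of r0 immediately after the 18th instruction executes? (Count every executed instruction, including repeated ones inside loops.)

-1

after MOV r0, #12: r0=12
after MOV r2, #4: r2=4
after SUB r0, r0, #7: r0=12-7=5
after AND r0, r0, #6: r0=5&6=4
after ADD r2, r2, #1: r2=4+1=5
CMP r2, #7  (cmp 5,7)
BLT L0: taken
after SUB r0, r0, #7: r0=4-7=-3
after AND r0, r0, #6: r0=(-3)&6=4
after ADD r2, r2, #1: r2=5+1=6
CMP r2, #7  (cmp 6,7)
BLT L0: taken
after SUB r0, r0, #7: r0=4-7=-3
after AND r0, r0, #6: r0=(-3)&6=4
after ADD r2, r2, #1: r2=6+1=7
CMP r2, #7  (cmp 7,7)
BLT L0: not taken
after SUB r0, r0, #5: r0=4-5=-1
After step 18: r0 = -1.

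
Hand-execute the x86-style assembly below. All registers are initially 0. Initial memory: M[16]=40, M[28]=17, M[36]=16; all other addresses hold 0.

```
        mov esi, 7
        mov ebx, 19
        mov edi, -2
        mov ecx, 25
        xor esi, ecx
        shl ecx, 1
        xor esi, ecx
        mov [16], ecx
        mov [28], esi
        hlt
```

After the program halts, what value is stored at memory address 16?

50

mov esi, 7 → esi=7
mov ebx, 19 → ebx=19
mov edi, -2 → edi=-2
mov ecx, 25 → ecx=25
xor esi, ecx → esi=7^25=30
shl ecx, 1 → ecx=25<<1=50
xor esi, ecx → esi=30^50=44
mov [16], ecx → M[16]=50
mov [28], esi → M[28]=44
halt.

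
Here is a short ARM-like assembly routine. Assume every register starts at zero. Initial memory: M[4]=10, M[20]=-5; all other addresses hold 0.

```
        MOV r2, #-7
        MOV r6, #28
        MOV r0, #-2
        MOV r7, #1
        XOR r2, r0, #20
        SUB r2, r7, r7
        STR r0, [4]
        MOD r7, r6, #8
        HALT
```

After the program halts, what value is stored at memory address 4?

MOV r2, #-7 → r2=-7
MOV r6, #28 → r6=28
MOV r0, #-2 → r0=-2
MOV r7, #1 → r7=1
XOR r2, r0, #20 → r2=(-2)^20=-22
SUB r2, r7, r7 → r2=1-1=0
STR r0, [4] → M[4]=-2
MOD r7, r6, #8 → r7=28%8=4
halt.

-2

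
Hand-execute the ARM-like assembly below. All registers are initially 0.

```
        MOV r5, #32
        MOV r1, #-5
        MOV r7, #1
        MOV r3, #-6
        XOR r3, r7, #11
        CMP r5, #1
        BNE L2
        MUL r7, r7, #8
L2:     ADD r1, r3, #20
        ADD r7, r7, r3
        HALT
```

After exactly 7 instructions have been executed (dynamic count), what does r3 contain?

after MOV r5, #32: r5=32
after MOV r1, #-5: r1=-5
after MOV r7, #1: r7=1
after MOV r3, #-6: r3=-6
after XOR r3, r7, #11: r3=1^11=10
CMP r5, #1  (cmp 32,1)
BNE L2: taken
After step 7: r3 = 10.

10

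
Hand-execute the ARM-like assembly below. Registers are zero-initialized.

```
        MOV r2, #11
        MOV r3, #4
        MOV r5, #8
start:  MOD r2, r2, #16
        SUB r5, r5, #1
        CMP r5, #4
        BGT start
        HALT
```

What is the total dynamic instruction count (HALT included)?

r2=11
r3=4
r5=8
r2=11%16=11
r5=8-1=7
CMP r5, #4  (cmp 7,4)
BGT start: taken
r2=11%16=11
r5=7-1=6
CMP r5, #4  (cmp 6,4)
BGT start: taken
r2=11%16=11
r5=6-1=5
CMP r5, #4  (cmp 5,4)
BGT start: taken
r2=11%16=11
r5=5-1=4
CMP r5, #4  (cmp 4,4)
BGT start: not taken
halt.
Total executed instructions: 20.

20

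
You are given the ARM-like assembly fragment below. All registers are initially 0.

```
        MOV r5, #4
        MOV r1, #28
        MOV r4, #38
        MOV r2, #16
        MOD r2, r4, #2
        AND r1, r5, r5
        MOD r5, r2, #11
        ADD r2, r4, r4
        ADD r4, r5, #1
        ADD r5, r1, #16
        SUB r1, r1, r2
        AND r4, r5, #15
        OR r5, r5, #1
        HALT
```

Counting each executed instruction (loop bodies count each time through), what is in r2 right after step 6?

MOV r5, #4 → r5=4
MOV r1, #28 → r1=28
MOV r4, #38 → r4=38
MOV r2, #16 → r2=16
MOD r2, r4, #2 → r2=38%2=0
AND r1, r5, r5 → r1=4&4=4
After step 6: r2 = 0.

0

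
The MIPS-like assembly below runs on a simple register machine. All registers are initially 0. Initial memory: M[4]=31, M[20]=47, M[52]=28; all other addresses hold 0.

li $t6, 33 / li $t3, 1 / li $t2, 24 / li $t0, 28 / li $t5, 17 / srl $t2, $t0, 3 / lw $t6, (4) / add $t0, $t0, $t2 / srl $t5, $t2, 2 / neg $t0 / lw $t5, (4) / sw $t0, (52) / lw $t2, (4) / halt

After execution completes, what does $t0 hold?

$t6=33
$t3=1
$t2=24
$t0=28
$t5=17
$t2=28>>3=3
$t6=M[4]=31
$t0=28+3=31
$t5=3>>2=0
$t0=-(31)=-31
$t5=M[4]=31
sw $t0, (52) → M[52]=-31
$t2=M[4]=31
halt.

-31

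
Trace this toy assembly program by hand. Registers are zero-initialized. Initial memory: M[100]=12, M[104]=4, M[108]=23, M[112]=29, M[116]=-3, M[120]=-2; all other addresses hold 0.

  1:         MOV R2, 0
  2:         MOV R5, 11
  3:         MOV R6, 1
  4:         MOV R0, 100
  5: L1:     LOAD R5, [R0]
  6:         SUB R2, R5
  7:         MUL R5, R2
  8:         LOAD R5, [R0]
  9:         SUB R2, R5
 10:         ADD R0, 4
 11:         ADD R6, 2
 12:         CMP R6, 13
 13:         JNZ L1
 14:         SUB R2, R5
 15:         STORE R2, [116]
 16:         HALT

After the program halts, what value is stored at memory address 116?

MOV R2, 0 → R2=0
MOV R5, 11 → R5=11
MOV R6, 1 → R6=1
MOV R0, 100 → R0=100
LOAD R5, [R0] → R5=M[100]=12
SUB R2, R5 → R2=0-12=-12
MUL R5, R2 → R5=12*(-12)=-144
LOAD R5, [R0] → R5=M[100]=12
SUB R2, R5 → R2=(-12)-12=-24
ADD R0, 4 → R0=100+4=104
ADD R6, 2 → R6=1+2=3
CMP R6, 13  (cmp 3,13)
JNZ L1: taken
LOAD R5, [R0] → R5=M[104]=4
SUB R2, R5 → R2=(-24)-4=-28
MUL R5, R2 → R5=4*(-28)=-112
LOAD R5, [R0] → R5=M[104]=4
SUB R2, R5 → R2=(-28)-4=-32
ADD R0, 4 → R0=104+4=108
ADD R6, 2 → R6=3+2=5
CMP R6, 13  (cmp 5,13)
JNZ L1: taken
LOAD R5, [R0] → R5=M[108]=23
SUB R2, R5 → R2=(-32)-23=-55
MUL R5, R2 → R5=23*(-55)=-1265
LOAD R5, [R0] → R5=M[108]=23
SUB R2, R5 → R2=(-55)-23=-78
ADD R0, 4 → R0=108+4=112
ADD R6, 2 → R6=5+2=7
CMP R6, 13  (cmp 7,13)
JNZ L1: taken
LOAD R5, [R0] → R5=M[112]=29
SUB R2, R5 → R2=(-78)-29=-107
MUL R5, R2 → R5=29*(-107)=-3103
LOAD R5, [R0] → R5=M[112]=29
SUB R2, R5 → R2=(-107)-29=-136
ADD R0, 4 → R0=112+4=116
ADD R6, 2 → R6=7+2=9
CMP R6, 13  (cmp 9,13)
JNZ L1: taken
LOAD R5, [R0] → R5=M[116]=-3
SUB R2, R5 → R2=(-136)-(-3)=-133
MUL R5, R2 → R5=(-3)*(-133)=399
LOAD R5, [R0] → R5=M[116]=-3
SUB R2, R5 → R2=(-133)-(-3)=-130
ADD R0, 4 → R0=116+4=120
ADD R6, 2 → R6=9+2=11
CMP R6, 13  (cmp 11,13)
JNZ L1: taken
LOAD R5, [R0] → R5=M[120]=-2
SUB R2, R5 → R2=(-130)-(-2)=-128
MUL R5, R2 → R5=(-2)*(-128)=256
LOAD R5, [R0] → R5=M[120]=-2
SUB R2, R5 → R2=(-128)-(-2)=-126
ADD R0, 4 → R0=120+4=124
ADD R6, 2 → R6=11+2=13
CMP R6, 13  (cmp 13,13)
JNZ L1: not taken
SUB R2, R5 → R2=(-126)-(-2)=-124
STORE R2, [116] → M[116]=-124
halt.

-124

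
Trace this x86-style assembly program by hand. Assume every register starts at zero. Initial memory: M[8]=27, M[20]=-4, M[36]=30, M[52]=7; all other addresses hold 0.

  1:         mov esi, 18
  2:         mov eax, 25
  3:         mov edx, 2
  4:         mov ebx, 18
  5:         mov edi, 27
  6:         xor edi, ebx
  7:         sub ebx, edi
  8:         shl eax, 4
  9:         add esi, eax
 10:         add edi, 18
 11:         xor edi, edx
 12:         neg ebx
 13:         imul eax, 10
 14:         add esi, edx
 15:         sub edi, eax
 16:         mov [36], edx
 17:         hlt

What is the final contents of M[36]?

2

mov esi, 18 → esi=18
mov eax, 25 → eax=25
mov edx, 2 → edx=2
mov ebx, 18 → ebx=18
mov edi, 27 → edi=27
xor edi, ebx → edi=27^18=9
sub ebx, edi → ebx=18-9=9
shl eax, 4 → eax=25<<4=400
add esi, eax → esi=18+400=418
add edi, 18 → edi=9+18=27
xor edi, edx → edi=27^2=25
neg ebx → ebx=-(9)=-9
imul eax, 10 → eax=400*10=4000
add esi, edx → esi=418+2=420
sub edi, eax → edi=25-4000=-3975
mov [36], edx → M[36]=2
halt.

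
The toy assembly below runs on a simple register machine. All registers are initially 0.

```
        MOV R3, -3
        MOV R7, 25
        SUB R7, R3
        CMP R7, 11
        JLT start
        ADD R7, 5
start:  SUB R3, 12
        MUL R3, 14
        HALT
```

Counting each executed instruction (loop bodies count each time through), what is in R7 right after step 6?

33

MOV R3, -3 → R3=-3
MOV R7, 25 → R7=25
SUB R7, R3 → R7=25-(-3)=28
CMP R7, 11  (cmp 28,11)
JLT start: not taken
ADD R7, 5 → R7=28+5=33
After step 6: R7 = 33.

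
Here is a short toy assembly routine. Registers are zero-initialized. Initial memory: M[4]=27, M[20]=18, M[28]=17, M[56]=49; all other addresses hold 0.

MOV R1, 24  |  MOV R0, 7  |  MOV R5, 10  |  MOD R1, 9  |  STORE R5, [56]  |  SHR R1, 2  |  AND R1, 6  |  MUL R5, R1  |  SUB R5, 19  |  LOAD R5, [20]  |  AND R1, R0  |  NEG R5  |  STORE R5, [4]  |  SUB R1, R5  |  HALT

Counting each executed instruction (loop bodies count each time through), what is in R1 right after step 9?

0

after MOV R1, 24: R1=24
after MOV R0, 7: R0=7
after MOV R5, 10: R5=10
after MOD R1, 9: R1=24%9=6
STORE R5, [56] → M[56]=10
after SHR R1, 2: R1=6>>2=1
after AND R1, 6: R1=1&6=0
after MUL R5, R1: R5=10*0=0
after SUB R5, 19: R5=0-19=-19
After step 9: R1 = 0.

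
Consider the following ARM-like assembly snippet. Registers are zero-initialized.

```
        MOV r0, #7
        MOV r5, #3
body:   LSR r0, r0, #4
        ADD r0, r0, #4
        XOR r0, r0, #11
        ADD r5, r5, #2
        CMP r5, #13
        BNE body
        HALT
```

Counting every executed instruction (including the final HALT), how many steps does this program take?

MOV r0, #7 → r0=7
MOV r5, #3 → r5=3
LSR r0, r0, #4 → r0=7>>4=0
ADD r0, r0, #4 → r0=0+4=4
XOR r0, r0, #11 → r0=4^11=15
ADD r5, r5, #2 → r5=3+2=5
CMP r5, #13  (cmp 5,13)
BNE body: taken
LSR r0, r0, #4 → r0=15>>4=0
ADD r0, r0, #4 → r0=0+4=4
XOR r0, r0, #11 → r0=4^11=15
ADD r5, r5, #2 → r5=5+2=7
CMP r5, #13  (cmp 7,13)
BNE body: taken
LSR r0, r0, #4 → r0=15>>4=0
ADD r0, r0, #4 → r0=0+4=4
XOR r0, r0, #11 → r0=4^11=15
ADD r5, r5, #2 → r5=7+2=9
CMP r5, #13  (cmp 9,13)
BNE body: taken
LSR r0, r0, #4 → r0=15>>4=0
ADD r0, r0, #4 → r0=0+4=4
XOR r0, r0, #11 → r0=4^11=15
ADD r5, r5, #2 → r5=9+2=11
CMP r5, #13  (cmp 11,13)
BNE body: taken
LSR r0, r0, #4 → r0=15>>4=0
ADD r0, r0, #4 → r0=0+4=4
XOR r0, r0, #11 → r0=4^11=15
ADD r5, r5, #2 → r5=11+2=13
CMP r5, #13  (cmp 13,13)
BNE body: not taken
halt.
Total executed instructions: 33.

33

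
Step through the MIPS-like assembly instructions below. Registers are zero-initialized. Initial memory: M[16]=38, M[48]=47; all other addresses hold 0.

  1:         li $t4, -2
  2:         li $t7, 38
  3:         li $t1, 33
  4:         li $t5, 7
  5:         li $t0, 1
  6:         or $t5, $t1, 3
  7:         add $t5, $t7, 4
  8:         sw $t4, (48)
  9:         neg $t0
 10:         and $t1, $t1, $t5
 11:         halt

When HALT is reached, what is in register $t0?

li $t4, -2 → $t4=-2
li $t7, 38 → $t7=38
li $t1, 33 → $t1=33
li $t5, 7 → $t5=7
li $t0, 1 → $t0=1
or $t5, $t1, 3 → $t5=33|3=35
add $t5, $t7, 4 → $t5=38+4=42
sw $t4, (48) → M[48]=-2
neg $t0 → $t0=-(1)=-1
and $t1, $t1, $t5 → $t1=33&42=32
halt.

-1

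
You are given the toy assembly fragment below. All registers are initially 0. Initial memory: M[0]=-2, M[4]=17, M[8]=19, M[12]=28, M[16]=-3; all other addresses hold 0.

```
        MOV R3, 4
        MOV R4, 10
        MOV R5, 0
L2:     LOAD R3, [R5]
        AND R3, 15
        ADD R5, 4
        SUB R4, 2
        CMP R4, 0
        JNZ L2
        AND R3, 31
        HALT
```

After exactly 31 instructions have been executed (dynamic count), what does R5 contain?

20

R3=4
R4=10
R5=0
R3=M[0]=-2
R3=(-2)&15=14
R5=0+4=4
R4=10-2=8
CMP R4, 0  (cmp 8,0)
JNZ L2: taken
R3=M[4]=17
R3=17&15=1
R5=4+4=8
R4=8-2=6
CMP R4, 0  (cmp 6,0)
JNZ L2: taken
R3=M[8]=19
R3=19&15=3
R5=8+4=12
R4=6-2=4
CMP R4, 0  (cmp 4,0)
JNZ L2: taken
R3=M[12]=28
R3=28&15=12
R5=12+4=16
R4=4-2=2
CMP R4, 0  (cmp 2,0)
JNZ L2: taken
R3=M[16]=-3
R3=(-3)&15=13
R5=16+4=20
R4=2-2=0
After step 31: R5 = 20.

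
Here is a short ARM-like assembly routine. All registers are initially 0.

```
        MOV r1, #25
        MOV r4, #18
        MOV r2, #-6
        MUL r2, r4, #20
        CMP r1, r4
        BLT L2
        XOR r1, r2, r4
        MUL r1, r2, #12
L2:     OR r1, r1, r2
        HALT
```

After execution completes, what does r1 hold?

4584

after MOV r1, #25: r1=25
after MOV r4, #18: r4=18
after MOV r2, #-6: r2=-6
after MUL r2, r4, #20: r2=18*20=360
CMP r1, r4  (cmp 25,18)
BLT L2: not taken
after XOR r1, r2, r4: r1=360^18=378
after MUL r1, r2, #12: r1=360*12=4320
after OR r1, r1, r2: r1=4320|360=4584
halt.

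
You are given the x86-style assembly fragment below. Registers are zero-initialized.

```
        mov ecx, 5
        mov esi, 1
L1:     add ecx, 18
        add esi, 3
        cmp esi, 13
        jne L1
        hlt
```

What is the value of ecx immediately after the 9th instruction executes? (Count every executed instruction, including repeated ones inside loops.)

41

ecx=5
esi=1
ecx=5+18=23
esi=1+3=4
cmp esi, 13  (cmp 4,13)
jne L1: taken
ecx=23+18=41
esi=4+3=7
cmp esi, 13  (cmp 7,13)
After step 9: ecx = 41.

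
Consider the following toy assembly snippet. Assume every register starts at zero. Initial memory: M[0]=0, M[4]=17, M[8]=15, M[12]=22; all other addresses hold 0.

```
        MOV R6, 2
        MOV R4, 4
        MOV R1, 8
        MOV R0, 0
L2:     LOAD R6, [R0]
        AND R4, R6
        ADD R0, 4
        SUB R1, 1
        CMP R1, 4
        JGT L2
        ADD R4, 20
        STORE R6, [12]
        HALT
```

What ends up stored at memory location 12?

22

after MOV R6, 2: R6=2
after MOV R4, 4: R4=4
after MOV R1, 8: R1=8
after MOV R0, 0: R0=0
after LOAD R6, [R0]: R6=M[0]=0
after AND R4, R6: R4=4&0=0
after ADD R0, 4: R0=0+4=4
after SUB R1, 1: R1=8-1=7
CMP R1, 4  (cmp 7,4)
JGT L2: taken
after LOAD R6, [R0]: R6=M[4]=17
after AND R4, R6: R4=0&17=0
after ADD R0, 4: R0=4+4=8
after SUB R1, 1: R1=7-1=6
CMP R1, 4  (cmp 6,4)
JGT L2: taken
after LOAD R6, [R0]: R6=M[8]=15
after AND R4, R6: R4=0&15=0
after ADD R0, 4: R0=8+4=12
after SUB R1, 1: R1=6-1=5
CMP R1, 4  (cmp 5,4)
JGT L2: taken
after LOAD R6, [R0]: R6=M[12]=22
after AND R4, R6: R4=0&22=0
after ADD R0, 4: R0=12+4=16
after SUB R1, 1: R1=5-1=4
CMP R1, 4  (cmp 4,4)
JGT L2: not taken
after ADD R4, 20: R4=0+20=20
STORE R6, [12] → M[12]=22
halt.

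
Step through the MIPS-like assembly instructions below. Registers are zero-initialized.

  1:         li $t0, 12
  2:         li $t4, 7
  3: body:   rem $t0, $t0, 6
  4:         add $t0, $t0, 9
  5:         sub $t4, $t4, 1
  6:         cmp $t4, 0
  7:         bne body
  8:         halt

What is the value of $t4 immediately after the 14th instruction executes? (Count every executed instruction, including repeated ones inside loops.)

$t0=12
$t4=7
$t0=12%6=0
$t0=0+9=9
$t4=7-1=6
cmp $t4, 0  (cmp 6,0)
bne body: taken
$t0=9%6=3
$t0=3+9=12
$t4=6-1=5
cmp $t4, 0  (cmp 5,0)
bne body: taken
$t0=12%6=0
$t0=0+9=9
After step 14: $t4 = 5.

5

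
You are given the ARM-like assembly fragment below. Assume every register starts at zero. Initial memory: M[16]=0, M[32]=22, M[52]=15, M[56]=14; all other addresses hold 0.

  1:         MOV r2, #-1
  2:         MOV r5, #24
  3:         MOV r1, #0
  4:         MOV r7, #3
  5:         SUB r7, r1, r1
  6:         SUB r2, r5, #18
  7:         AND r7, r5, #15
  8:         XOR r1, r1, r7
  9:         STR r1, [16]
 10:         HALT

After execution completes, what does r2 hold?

6

r2=-1
r5=24
r1=0
r7=3
r7=0-0=0
r2=24-18=6
r7=24&15=8
r1=0^8=8
STR r1, [16] → M[16]=8
halt.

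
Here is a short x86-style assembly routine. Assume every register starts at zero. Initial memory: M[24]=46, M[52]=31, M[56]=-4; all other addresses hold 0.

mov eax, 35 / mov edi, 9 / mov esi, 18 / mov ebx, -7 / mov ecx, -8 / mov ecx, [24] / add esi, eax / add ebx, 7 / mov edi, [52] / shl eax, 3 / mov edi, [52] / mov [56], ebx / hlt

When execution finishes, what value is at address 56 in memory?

0

eax=35
edi=9
esi=18
ebx=-7
ecx=-8
ecx=M[24]=46
esi=18+35=53
ebx=(-7)+7=0
edi=M[52]=31
eax=35<<3=280
edi=M[52]=31
mov [56], ebx → M[56]=0
halt.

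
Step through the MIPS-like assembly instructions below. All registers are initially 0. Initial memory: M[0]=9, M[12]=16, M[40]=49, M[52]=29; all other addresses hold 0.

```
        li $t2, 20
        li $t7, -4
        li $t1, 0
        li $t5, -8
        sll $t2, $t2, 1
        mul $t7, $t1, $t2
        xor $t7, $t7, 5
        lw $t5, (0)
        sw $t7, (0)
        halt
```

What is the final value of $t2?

after li $t2, 20: $t2=20
after li $t7, -4: $t7=-4
after li $t1, 0: $t1=0
after li $t5, -8: $t5=-8
after sll $t2, $t2, 1: $t2=20<<1=40
after mul $t7, $t1, $t2: $t7=0*40=0
after xor $t7, $t7, 5: $t7=0^5=5
after lw $t5, (0): $t5=M[0]=9
sw $t7, (0) → M[0]=5
halt.

40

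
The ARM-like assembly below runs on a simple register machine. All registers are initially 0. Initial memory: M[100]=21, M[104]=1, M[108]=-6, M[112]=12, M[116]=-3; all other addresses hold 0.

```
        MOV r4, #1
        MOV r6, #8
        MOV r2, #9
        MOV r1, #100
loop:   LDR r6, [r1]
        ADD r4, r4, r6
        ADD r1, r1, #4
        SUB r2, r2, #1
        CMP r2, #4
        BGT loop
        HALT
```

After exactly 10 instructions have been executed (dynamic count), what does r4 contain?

after MOV r4, #1: r4=1
after MOV r6, #8: r6=8
after MOV r2, #9: r2=9
after MOV r1, #100: r1=100
after LDR r6, [r1]: r6=M[100]=21
after ADD r4, r4, r6: r4=1+21=22
after ADD r1, r1, #4: r1=100+4=104
after SUB r2, r2, #1: r2=9-1=8
CMP r2, #4  (cmp 8,4)
BGT loop: taken
After step 10: r4 = 22.

22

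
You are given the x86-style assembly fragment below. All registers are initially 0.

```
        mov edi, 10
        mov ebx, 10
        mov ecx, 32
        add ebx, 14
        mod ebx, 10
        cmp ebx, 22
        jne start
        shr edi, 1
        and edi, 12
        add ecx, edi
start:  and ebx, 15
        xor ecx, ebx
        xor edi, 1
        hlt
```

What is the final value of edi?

after mov edi, 10: edi=10
after mov ebx, 10: ebx=10
after mov ecx, 32: ecx=32
after add ebx, 14: ebx=10+14=24
after mod ebx, 10: ebx=24%10=4
cmp ebx, 22  (cmp 4,22)
jne start: taken
after and ebx, 15: ebx=4&15=4
after xor ecx, ebx: ecx=32^4=36
after xor edi, 1: edi=10^1=11
halt.

11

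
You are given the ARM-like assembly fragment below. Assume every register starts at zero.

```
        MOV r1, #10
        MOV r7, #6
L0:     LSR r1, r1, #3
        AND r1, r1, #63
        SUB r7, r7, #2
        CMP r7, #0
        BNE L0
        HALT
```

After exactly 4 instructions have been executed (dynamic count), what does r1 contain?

after MOV r1, #10: r1=10
after MOV r7, #6: r7=6
after LSR r1, r1, #3: r1=10>>3=1
after AND r1, r1, #63: r1=1&63=1
After step 4: r1 = 1.

1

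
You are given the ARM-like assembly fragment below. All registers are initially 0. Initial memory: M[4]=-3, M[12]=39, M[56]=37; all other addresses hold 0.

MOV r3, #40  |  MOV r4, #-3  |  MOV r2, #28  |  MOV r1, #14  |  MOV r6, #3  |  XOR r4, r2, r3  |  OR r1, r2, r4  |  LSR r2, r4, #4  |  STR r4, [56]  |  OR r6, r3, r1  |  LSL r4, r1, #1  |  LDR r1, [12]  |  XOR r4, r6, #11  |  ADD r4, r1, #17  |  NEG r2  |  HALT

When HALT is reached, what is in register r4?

r3=40
r4=-3
r2=28
r1=14
r6=3
r4=28^40=52
r1=28|52=60
r2=52>>4=3
STR r4, [56] → M[56]=52
r6=40|60=60
r4=60<<1=120
r1=M[12]=39
r4=60^11=55
r4=39+17=56
r2=-(3)=-3
halt.

56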